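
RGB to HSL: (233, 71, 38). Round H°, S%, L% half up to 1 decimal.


Normalize: R'=233/255≈0.9137, G'=71/255≈0.2784, B'=38/255≈0.1490
Max=233/255, Min=38/255, Δ=Max-Min=195/255
L = (Max+Min)/2 = (233+38)/510 = 271/510 = 0.53137… → L = 53.1%
L > 0.5 → S = Δ/(2-Max-Min) = 195/(510-233-38) = 195/239 = 0.81589… → S = 81.6%
(the 1/255 factors cancel in S and H, so raw channel differences can be used)
Max is R' → H = 60 × (((G-B)/Δ) mod 6) = 60 × (((71-38)/195) mod 6)
  33/195 = 0.1692…
  H = 60 × 0.1692… = 10.153…° → H = 10.2°
= HSL(10.2°, 81.6%, 53.1%)


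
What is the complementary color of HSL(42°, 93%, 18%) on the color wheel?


Complement = opposite side of color wheel = hue + 180°
H' = (42 + 180) mod 360 = 222°
S and L unchanged.
= HSL(222°, 93%, 18%)


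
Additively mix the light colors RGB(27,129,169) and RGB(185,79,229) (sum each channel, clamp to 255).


Additive: each channel = min(255, C₁+C₂)
R: 27+185 = 212 → 212
G: 129+79 = 208 → 208
B: 169+229 = 398 → 255
= RGB(212, 208, 255)


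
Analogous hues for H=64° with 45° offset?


Base hue: 64°
Left analog: (64 - 45) mod 360 = 19°
Right analog: (64 + 45) mod 360 = 109°
Analogous hues = 19° and 109°


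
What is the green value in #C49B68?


Color: #C49B68
R = C4 = 196
G = 9B = 155
B = 68 = 104
Green = 155


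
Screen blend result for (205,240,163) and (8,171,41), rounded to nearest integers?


Screen: C = 255 - (255-A)×(255-B)/255, rounded to nearest integer
R: 255 - (255-205)×(255-8)/255 = 255 - 12350/255 ≈ 255 - 48.431 = 206.569 → 207
G: 255 - (255-240)×(255-171)/255 = 255 - 1260/255 ≈ 255 - 4.941 = 250.059 → 250
B: 255 - (255-163)×(255-41)/255 = 255 - 19688/255 ≈ 255 - 77.208 = 177.792 → 178
= RGB(207, 250, 178)


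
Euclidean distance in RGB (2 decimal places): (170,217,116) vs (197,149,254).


d = √[(R₁-R₂)² + (G₁-G₂)² + (B₁-B₂)²]
d = √[(170-197)² + (217-149)² + (116-254)²]
d = √[729 + 4624 + 19044]
d = √24397
d ≈ 156.20


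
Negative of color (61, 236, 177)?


Invert: (255-R, 255-G, 255-B)
R: 255-61 = 194
G: 255-236 = 19
B: 255-177 = 78
= RGB(194, 19, 78)


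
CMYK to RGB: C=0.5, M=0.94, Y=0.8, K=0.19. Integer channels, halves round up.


R = 255 × (1-C) × (1-K) = 255 × 0.50 × 0.81 = 103.275 → 103
G = 255 × (1-M) × (1-K) = 255 × 0.06 × 0.81 = 12.393 → 12
B = 255 × (1-Y) × (1-K) = 255 × 0.20 × 0.81 = 41.31 → 41
= RGB(103, 12, 41)


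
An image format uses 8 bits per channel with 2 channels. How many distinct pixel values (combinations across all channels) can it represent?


Total bits = 8 bits/channel × 2 channels = 16 bits
Distinct pixel values = 2^16
= 65,536 pixel values


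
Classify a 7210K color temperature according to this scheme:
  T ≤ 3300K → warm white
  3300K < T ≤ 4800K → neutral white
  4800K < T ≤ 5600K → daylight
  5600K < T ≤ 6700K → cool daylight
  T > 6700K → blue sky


Temperature: 7210K
7210K > 6700K → blue sky
Classification: blue sky


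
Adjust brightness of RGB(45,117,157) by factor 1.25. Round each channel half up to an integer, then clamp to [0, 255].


Multiply each channel by 1.25, round half up, clamp to [0, 255]
R: 45×1.25 = 56.25 → round → 56
G: 117×1.25 = 146.25 → round → 146
B: 157×1.25 = 196.25 → round → 196
= RGB(56, 146, 196)


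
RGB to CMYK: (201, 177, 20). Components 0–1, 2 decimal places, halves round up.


R'=201/255≈0.7882, G'=177/255≈0.6941, B'=20/255≈0.0784
K = 1 - max(R',G',B') = 1 - 201/255 = 54/255 = 0.21176… → 0.21
(1-R'-K)/(1-K) simplifies to (max-R)/max with max = 201:
C = (201-201)/201 = 0/201 = 0 → 0.00
M = (201-177)/201 = 24/201 = 0.11940… → 0.12
Y = (201-20)/201 = 181/201 = 0.90049… → 0.90
= CMYK(0.00, 0.12, 0.90, 0.21)


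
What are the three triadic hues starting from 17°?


Triadic: equally spaced at 120° intervals
H1 = 17°
H2 = (17 + 120) mod 360 = 137°
H3 = (17 + 240) mod 360 = 257°
Triadic = 17°, 137°, 257°


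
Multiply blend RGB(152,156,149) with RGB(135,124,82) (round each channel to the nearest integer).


Multiply: C = A×B/255, rounded to nearest integer
R: 152×135/255 = 20520/255 ≈ 80.471 → 80
G: 156×124/255 = 19344/255 ≈ 75.859 → 76
B: 149×82/255 = 12218/255 ≈ 47.914 → 48
= RGB(80, 76, 48)


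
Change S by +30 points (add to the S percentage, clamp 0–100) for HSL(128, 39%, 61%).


Original S = 39%
Adjustment = +30 percentage points
New S = 39 + (30) = 69
Clamp to [0, 100] → 69
= HSL(128°, 69%, 61%)


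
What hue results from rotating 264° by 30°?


New hue = (H + rotation) mod 360
New hue = (264 + 30) mod 360
= 294 mod 360
= 294°


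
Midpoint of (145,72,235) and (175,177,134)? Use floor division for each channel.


Midpoint: each channel = ⌊(C₁+C₂)/2⌋
R: ⌊(145+175)/2⌋ = 160
G: ⌊(72+177)/2⌋ = 124
B: ⌊(235+134)/2⌋ = 184
= RGB(160, 124, 184)


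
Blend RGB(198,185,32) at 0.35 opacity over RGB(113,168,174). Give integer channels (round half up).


C = α×F + (1-α)×B, with 1-α = 0.65
R: 0.35×198 + 0.65×113 = 69.30 + 73.45 = 142.75 → 143
G: 0.35×185 + 0.65×168 = 64.75 + 109.20 = 173.95 → 174
B: 0.35×32 + 0.65×174 = 11.20 + 113.10 = 124.30 → 124
= RGB(143, 174, 124)


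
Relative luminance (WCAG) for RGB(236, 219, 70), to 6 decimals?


Linearize each channel (sRGB transfer function): c = v/255; c_lin = c/12.92 if c ≤ 0.04045, else ((c+0.055)/1.055)^2.4
  R: 236/255 ≈ 0.925490 > 0.04045 → ((0.925490+0.055)/1.055)^2.4 ≈ 0.838799
  G: 219/255 ≈ 0.858824 > 0.04045 → ((0.858824+0.055)/1.055)^2.4 ≈ 0.708376
  B: 70/255 ≈ 0.274510 > 0.04045 → ((0.274510+0.055)/1.055)^2.4 ≈ 0.061246
R_lin = 0.838799, G_lin = 0.708376, B_lin = 0.061246
L = 0.2126×R + 0.7152×G + 0.0722×B
L = 0.2126×0.838799 + 0.7152×0.708376 + 0.0722×0.061246
L ≈ 0.689381


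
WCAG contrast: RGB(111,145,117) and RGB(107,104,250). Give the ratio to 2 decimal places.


Linearize each sRGB channel c=v/255: c/12.92 if c ≤ 0.04045 else ((c+0.055)/1.055)^2.4
L = 0.2126×R_lin + 0.7152×G_lin + 0.0722×B_lin
Color 1 (111,145,117):
  R=111: 111/255≈0.4353 > 0.04045 → ((0.4353+0.055)/1.055)^2.4 ≈ 0.15896
  G=145: 145/255≈0.5686 > 0.04045 → ((0.5686+0.055)/1.055)^2.4 ≈ 0.28315
  B=117: 117/255≈0.4588 > 0.04045 → ((0.4588+0.055)/1.055)^2.4 ≈ 0.17789
  L1 = 0.2126×0.15896 + 0.7152×0.28315 + 0.0722×0.17789 ≈ 0.24915
Color 2 (107,104,250):
  R=107: 107/255≈0.4196 > 0.04045 → ((0.4196+0.055)/1.055)^2.4 ≈ 0.14703
  G=104: 104/255≈0.4078 > 0.04045 → ((0.4078+0.055)/1.055)^2.4 ≈ 0.13843
  B=250: 250/255≈0.9804 > 0.04045 → ((0.9804+0.055)/1.055)^2.4 ≈ 0.95597
  L2 = 0.2126×0.14703 + 0.7152×0.13843 + 0.0722×0.95597 ≈ 0.19929
Lighter = 0.24915, Darker = 0.19929
Ratio = (L_lighter + 0.05) / (L_darker + 0.05)
Ratio = (0.24915 + 0.05) / (0.19929 + 0.05) = 0.29915 / 0.24929 ≈ 1.2000
Ratio ≈ 1.20:1


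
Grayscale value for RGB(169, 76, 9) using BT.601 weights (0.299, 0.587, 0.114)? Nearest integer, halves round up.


Gray = 0.299×R + 0.587×G + 0.114×B
Gray = 0.299×169 + 0.587×76 + 0.114×9
Gray = 50.531 + 44.612 + 1.026
Gray = 96.169 → round half up → 96
Gray = 96


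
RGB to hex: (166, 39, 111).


R = 166 → A6 (hex)
G = 39 → 27 (hex)
B = 111 → 6F (hex)
Hex = #A6276F


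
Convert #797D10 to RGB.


79 → 121 (R)
7D → 125 (G)
10 → 16 (B)
= RGB(121, 125, 16)


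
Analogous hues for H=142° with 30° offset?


Base hue: 142°
Left analog: (142 - 30) mod 360 = 112°
Right analog: (142 + 30) mod 360 = 172°
Analogous hues = 112° and 172°


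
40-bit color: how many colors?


Colors = 2^bits = 2^40
= 1,099,511,627,776 colors


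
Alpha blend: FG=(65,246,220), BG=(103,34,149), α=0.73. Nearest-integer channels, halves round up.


C = α×F + (1-α)×B, with 1-α = 0.27
R: 0.73×65 + 0.27×103 = 47.45 + 27.81 = 75.26 → 75
G: 0.73×246 + 0.27×34 = 179.58 + 9.18 = 188.76 → 189
B: 0.73×220 + 0.27×149 = 160.60 + 40.23 = 200.83 → 201
= RGB(75, 189, 201)


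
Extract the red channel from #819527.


Color: #819527
R = 81 = 129
G = 95 = 149
B = 27 = 39
Red = 129


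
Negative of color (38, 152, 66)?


Invert: (255-R, 255-G, 255-B)
R: 255-38 = 217
G: 255-152 = 103
B: 255-66 = 189
= RGB(217, 103, 189)


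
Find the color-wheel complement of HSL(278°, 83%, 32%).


Complement = opposite side of color wheel = hue + 180°
H' = (278 + 180) mod 360 = 98°
S and L unchanged.
= HSL(98°, 83%, 32%)


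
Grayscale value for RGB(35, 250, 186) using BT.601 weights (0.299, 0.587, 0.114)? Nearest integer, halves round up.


Gray = 0.299×R + 0.587×G + 0.114×B
Gray = 0.299×35 + 0.587×250 + 0.114×186
Gray = 10.465 + 146.750 + 21.204
Gray = 178.419 → round half up → 178
Gray = 178


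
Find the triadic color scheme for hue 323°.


Triadic: equally spaced at 120° intervals
H1 = 323°
H2 = (323 + 120) mod 360 = 83°
H3 = (323 + 240) mod 360 = 203°
Triadic = 323°, 83°, 203°


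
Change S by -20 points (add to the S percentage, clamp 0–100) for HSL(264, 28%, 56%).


Original S = 28%
Adjustment = -20 percentage points
New S = 28 + (-20) = 8
Clamp to [0, 100] → 8
= HSL(264°, 8%, 56%)


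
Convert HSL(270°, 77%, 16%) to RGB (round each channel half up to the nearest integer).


H=270°, S=0.77, L=0.16
C = (1-|2L-1|)×S = (1-|-0.68|)×0.77 = 0.2464
H' = H/60 = 270/60 ≈ 4.5000; X = C×(1-|H' mod 2 - 1|) = 0.1232
m = L - C/2 = 0.16 - 0.1232 = 0.0368
Sector ⌊H'⌋ = 4 → (R',G',B') = (0.1232, 0.0, 0.2464)
RGB = ((R'+m)×255, (G'+m)×255, (B'+m)×255) = (40.8, 9.384, 72.216)
Round half up → RGB(41, 9, 72)


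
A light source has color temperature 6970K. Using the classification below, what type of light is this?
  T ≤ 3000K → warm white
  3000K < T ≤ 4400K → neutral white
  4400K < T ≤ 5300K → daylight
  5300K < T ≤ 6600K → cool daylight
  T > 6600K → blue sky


Temperature: 6970K
6970K > 6600K → blue sky
Classification: blue sky


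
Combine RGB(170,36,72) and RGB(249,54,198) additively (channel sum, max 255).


Additive: each channel = min(255, C₁+C₂)
R: 170+249 = 419 → 255
G: 36+54 = 90 → 90
B: 72+198 = 270 → 255
= RGB(255, 90, 255)


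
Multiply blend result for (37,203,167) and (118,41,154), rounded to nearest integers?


Multiply: C = A×B/255, rounded to nearest integer
R: 37×118/255 = 4366/255 ≈ 17.122 → 17
G: 203×41/255 = 8323/255 ≈ 32.639 → 33
B: 167×154/255 = 25718/255 ≈ 100.855 → 101
= RGB(17, 33, 101)


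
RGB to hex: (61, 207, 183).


R = 61 → 3D (hex)
G = 207 → CF (hex)
B = 183 → B7 (hex)
Hex = #3DCFB7


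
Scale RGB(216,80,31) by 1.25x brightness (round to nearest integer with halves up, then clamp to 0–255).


Multiply each channel by 1.25, round half up, clamp to [0, 255]
R: 216×1.25 = 270 → clamp → 255
G: 80×1.25 = 100
B: 31×1.25 = 38.75 → round → 39
= RGB(255, 100, 39)


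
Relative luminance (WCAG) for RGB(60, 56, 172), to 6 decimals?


Linearize each channel (sRGB transfer function): c = v/255; c_lin = c/12.92 if c ≤ 0.04045, else ((c+0.055)/1.055)^2.4
  R: 60/255 ≈ 0.235294 > 0.04045 → ((0.235294+0.055)/1.055)^2.4 ≈ 0.045186
  G: 56/255 ≈ 0.219608 > 0.04045 → ((0.219608+0.055)/1.055)^2.4 ≈ 0.039546
  B: 172/255 ≈ 0.674510 > 0.04045 → ((0.674510+0.055)/1.055)^2.4 ≈ 0.412543
R_lin = 0.045186, G_lin = 0.039546, B_lin = 0.412543
L = 0.2126×R + 0.7152×G + 0.0722×B
L = 0.2126×0.045186 + 0.7152×0.039546 + 0.0722×0.412543
L ≈ 0.067676


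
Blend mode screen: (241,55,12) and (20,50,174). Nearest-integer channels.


Screen: C = 255 - (255-A)×(255-B)/255, rounded to nearest integer
R: 255 - (255-241)×(255-20)/255 = 255 - 3290/255 ≈ 255 - 12.902 = 242.098 → 242
G: 255 - (255-55)×(255-50)/255 = 255 - 41000/255 ≈ 255 - 160.784 = 94.216 → 94
B: 255 - (255-12)×(255-174)/255 = 255 - 19683/255 ≈ 255 - 77.188 = 177.812 → 178
= RGB(242, 94, 178)


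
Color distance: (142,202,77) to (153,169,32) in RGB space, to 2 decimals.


d = √[(R₁-R₂)² + (G₁-G₂)² + (B₁-B₂)²]
d = √[(142-153)² + (202-169)² + (77-32)²]
d = √[121 + 1089 + 2025]
d = √3235
d ≈ 56.88


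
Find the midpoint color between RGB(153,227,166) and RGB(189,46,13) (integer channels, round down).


Midpoint: each channel = ⌊(C₁+C₂)/2⌋
R: ⌊(153+189)/2⌋ = 171
G: ⌊(227+46)/2⌋ = 136
B: ⌊(166+13)/2⌋ = 89
= RGB(171, 136, 89)


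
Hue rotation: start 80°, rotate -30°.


New hue = (H + rotation) mod 360
New hue = (80 -30) mod 360
= 50 mod 360
= 50°


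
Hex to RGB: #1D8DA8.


1D → 29 (R)
8D → 141 (G)
A8 → 168 (B)
= RGB(29, 141, 168)


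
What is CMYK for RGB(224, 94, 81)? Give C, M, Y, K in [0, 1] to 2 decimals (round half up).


R'=224/255≈0.8784, G'=94/255≈0.3686, B'=81/255≈0.3176
K = 1 - max(R',G',B') = 1 - 224/255 = 31/255 = 0.12156… → 0.12
(1-R'-K)/(1-K) simplifies to (max-R)/max with max = 224:
C = (224-224)/224 = 0/224 = 0 → 0.00
M = (224-94)/224 = 130/224 = 0.58035… → 0.58
Y = (224-81)/224 = 143/224 = 0.63839… → 0.64
= CMYK(0.00, 0.58, 0.64, 0.12)


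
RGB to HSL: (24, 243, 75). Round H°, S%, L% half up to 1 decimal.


Normalize: R'=24/255≈0.0941, G'=243/255≈0.9529, B'=75/255≈0.2941
Max=243/255, Min=24/255, Δ=Max-Min=219/255
L = (Max+Min)/2 = (243+24)/510 = 267/510 = 0.52352… → L = 52.4%
L > 0.5 → S = Δ/(2-Max-Min) = 219/(510-243-24) = 219/243 = 0.90123… → S = 90.1%
(the 1/255 factors cancel in S and H, so raw channel differences can be used)
Max is G' → H = 60 × ((B-R)/Δ + 2) = 60 × ((75-24)/219 + 2)
  51/219 + 2 = 0.2328… + 2 = 2.2328…
  H = 60 × 2.2328… = 133.972…° → H = 134.0°
= HSL(134.0°, 90.1%, 52.4%)


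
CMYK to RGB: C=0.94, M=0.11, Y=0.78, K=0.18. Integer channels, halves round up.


R = 255 × (1-C) × (1-K) = 255 × 0.06 × 0.82 = 12.546 → 13
G = 255 × (1-M) × (1-K) = 255 × 0.89 × 0.82 = 186.099 → 186
B = 255 × (1-Y) × (1-K) = 255 × 0.22 × 0.82 = 46.002 → 46
= RGB(13, 186, 46)


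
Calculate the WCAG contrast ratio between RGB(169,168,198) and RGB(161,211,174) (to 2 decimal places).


Linearize each sRGB channel c=v/255: c/12.92 if c ≤ 0.04045 else ((c+0.055)/1.055)^2.4
L = 0.2126×R_lin + 0.7152×G_lin + 0.0722×B_lin
Color 1 (169,168,198):
  R=169: 169/255≈0.6627 > 0.04045 → ((0.6627+0.055)/1.055)^2.4 ≈ 0.39676
  G=168: 168/255≈0.6588 > 0.04045 → ((0.6588+0.055)/1.055)^2.4 ≈ 0.39157
  B=198: 198/255≈0.7765 > 0.04045 → ((0.7765+0.055)/1.055)^2.4 ≈ 0.56471
  L1 = 0.2126×0.39676 + 0.7152×0.39157 + 0.0722×0.56471 ≈ 0.40517
Color 2 (161,211,174):
  R=161: 161/255≈0.6314 > 0.04045 → ((0.6314+0.055)/1.055)^2.4 ≈ 0.35640
  G=211: 211/255≈0.8275 > 0.04045 → ((0.8275+0.055)/1.055)^2.4 ≈ 0.65141
  B=174: 174/255≈0.6824 > 0.04045 → ((0.6824+0.055)/1.055)^2.4 ≈ 0.42327
  L2 = 0.2126×0.35640 + 0.7152×0.65141 + 0.0722×0.42327 ≈ 0.57222
Lighter = 0.57222, Darker = 0.40517
Ratio = (L_lighter + 0.05) / (L_darker + 0.05)
Ratio = (0.57222 + 0.05) / (0.40517 + 0.05) = 0.62222 / 0.45517 ≈ 1.3670
Ratio ≈ 1.37:1


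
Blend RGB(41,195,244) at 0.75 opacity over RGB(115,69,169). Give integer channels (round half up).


C = α×F + (1-α)×B, with 1-α = 0.25
R: 0.75×41 + 0.25×115 = 30.75 + 28.75 = 59.50 → 60
G: 0.75×195 + 0.25×69 = 146.25 + 17.25 = 163.50 → 164
B: 0.75×244 + 0.25×169 = 183.00 + 42.25 = 225.25 → 225
= RGB(60, 164, 225)


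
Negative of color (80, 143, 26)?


Invert: (255-R, 255-G, 255-B)
R: 255-80 = 175
G: 255-143 = 112
B: 255-26 = 229
= RGB(175, 112, 229)


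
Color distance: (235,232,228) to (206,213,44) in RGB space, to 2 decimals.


d = √[(R₁-R₂)² + (G₁-G₂)² + (B₁-B₂)²]
d = √[(235-206)² + (232-213)² + (228-44)²]
d = √[841 + 361 + 33856]
d = √35058
d ≈ 187.24


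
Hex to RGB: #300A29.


30 → 48 (R)
0A → 10 (G)
29 → 41 (B)
= RGB(48, 10, 41)


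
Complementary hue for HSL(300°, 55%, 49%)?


Complement = opposite side of color wheel = hue + 180°
H' = (300 + 180) mod 360 = 120°
S and L unchanged.
= HSL(120°, 55%, 49%)


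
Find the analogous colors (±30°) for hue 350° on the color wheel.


Base hue: 350°
Left analog: (350 - 30) mod 360 = 320°
Right analog: (350 + 30) mod 360 = 20°
Analogous hues = 320° and 20°


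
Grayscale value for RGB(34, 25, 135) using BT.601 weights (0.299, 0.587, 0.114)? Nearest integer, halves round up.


Gray = 0.299×R + 0.587×G + 0.114×B
Gray = 0.299×34 + 0.587×25 + 0.114×135
Gray = 10.166 + 14.675 + 15.390
Gray = 40.231 → round half up → 40
Gray = 40


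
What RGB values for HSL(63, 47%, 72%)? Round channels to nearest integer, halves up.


H=63°, S=0.47, L=0.72
C = (1-|2L-1|)×S = (1-|0.44|)×0.47 = 0.2632
H' = H/60 = 63/60 ≈ 1.0500; X = C×(1-|H' mod 2 - 1|) = 0.25004
m = L - C/2 = 0.72 - 0.1316 = 0.5884
Sector ⌊H'⌋ = 1 → (R',G',B') = (0.25004, 0.2632, 0.0)
RGB = ((R'+m)×255, (G'+m)×255, (B'+m)×255) = (213.8022, 217.158, 150.042)
Round half up → RGB(214, 217, 150)


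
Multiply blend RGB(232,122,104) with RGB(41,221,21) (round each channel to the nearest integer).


Multiply: C = A×B/255, rounded to nearest integer
R: 232×41/255 = 9512/255 ≈ 37.302 → 37
G: 122×221/255 = 26962/255 ≈ 105.733 → 106
B: 104×21/255 = 2184/255 ≈ 8.565 → 9
= RGB(37, 106, 9)


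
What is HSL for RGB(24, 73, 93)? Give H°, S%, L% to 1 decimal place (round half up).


Normalize: R'=24/255≈0.0941, G'=73/255≈0.2863, B'=93/255≈0.3647
Max=93/255, Min=24/255, Δ=Max-Min=69/255
L = (Max+Min)/2 = (93+24)/510 = 117/510 = 0.22941… → L = 22.9%
L ≤ 0.5 → S = Δ/(Max+Min) = 69/(93+24) = 69/117 = 0.58974… → S = 59.0%
(the 1/255 factors cancel in S and H, so raw channel differences can be used)
Max is B' → H = 60 × ((R-G)/Δ + 4) = 60 × ((24-73)/69 + 4)
  -49/69 + 4 = -0.7101… + 4 = 3.2898…
  H = 60 × 3.2898… = 197.391…° → H = 197.4°
= HSL(197.4°, 59.0%, 22.9%)


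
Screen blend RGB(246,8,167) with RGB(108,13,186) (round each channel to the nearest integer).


Screen: C = 255 - (255-A)×(255-B)/255, rounded to nearest integer
R: 255 - (255-246)×(255-108)/255 = 255 - 1323/255 ≈ 255 - 5.188 = 249.812 → 250
G: 255 - (255-8)×(255-13)/255 = 255 - 59774/255 ≈ 255 - 234.408 = 20.592 → 21
B: 255 - (255-167)×(255-186)/255 = 255 - 6072/255 ≈ 255 - 23.812 = 231.188 → 231
= RGB(250, 21, 231)


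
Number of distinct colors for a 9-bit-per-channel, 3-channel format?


Total bits = 9 bits/channel × 3 channels = 27 bits
Distinct colors = 2^27
= 134,217,728 colors


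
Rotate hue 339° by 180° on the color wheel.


New hue = (H + rotation) mod 360
New hue = (339 + 180) mod 360
= 519 mod 360
= 159°


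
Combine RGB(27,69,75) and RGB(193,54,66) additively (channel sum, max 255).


Additive: each channel = min(255, C₁+C₂)
R: 27+193 = 220 → 220
G: 69+54 = 123 → 123
B: 75+66 = 141 → 141
= RGB(220, 123, 141)


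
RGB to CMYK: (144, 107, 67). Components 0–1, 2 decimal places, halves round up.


R'=144/255≈0.5647, G'=107/255≈0.4196, B'=67/255≈0.2627
K = 1 - max(R',G',B') = 1 - 144/255 = 111/255 = 0.43529… → 0.44
(1-R'-K)/(1-K) simplifies to (max-R)/max with max = 144:
C = (144-144)/144 = 0/144 = 0 → 0.00
M = (144-107)/144 = 37/144 = 0.25694… → 0.26
Y = (144-67)/144 = 77/144 = 0.53472… → 0.53
= CMYK(0.00, 0.26, 0.53, 0.44)


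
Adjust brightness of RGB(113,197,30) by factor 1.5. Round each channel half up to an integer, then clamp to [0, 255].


Multiply each channel by 1.5, round half up, clamp to [0, 255]
R: 113×1.5 = 169.5 → round → 170
G: 197×1.5 = 295.5 → round → 296 → clamp → 255
B: 30×1.5 = 45
= RGB(170, 255, 45)


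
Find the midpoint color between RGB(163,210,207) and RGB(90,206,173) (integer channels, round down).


Midpoint: each channel = ⌊(C₁+C₂)/2⌋
R: ⌊(163+90)/2⌋ = 126
G: ⌊(210+206)/2⌋ = 208
B: ⌊(207+173)/2⌋ = 190
= RGB(126, 208, 190)


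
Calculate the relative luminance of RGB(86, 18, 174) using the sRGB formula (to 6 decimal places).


Linearize each channel (sRGB transfer function): c = v/255; c_lin = c/12.92 if c ≤ 0.04045, else ((c+0.055)/1.055)^2.4
  R: 86/255 ≈ 0.337255 > 0.04045 → ((0.337255+0.055)/1.055)^2.4 ≈ 0.093059
  G: 18/255 ≈ 0.070588 > 0.04045 → ((0.070588+0.055)/1.055)^2.4 ≈ 0.006049
  B: 174/255 ≈ 0.682353 > 0.04045 → ((0.682353+0.055)/1.055)^2.4 ≈ 0.423268
R_lin = 0.093059, G_lin = 0.006049, B_lin = 0.423268
L = 0.2126×R + 0.7152×G + 0.0722×B
L = 0.2126×0.093059 + 0.7152×0.006049 + 0.0722×0.423268
L ≈ 0.054670


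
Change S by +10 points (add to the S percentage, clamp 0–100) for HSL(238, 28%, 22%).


Original S = 28%
Adjustment = +10 percentage points
New S = 28 + (10) = 38
Clamp to [0, 100] → 38
= HSL(238°, 38%, 22%)


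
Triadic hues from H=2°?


Triadic: equally spaced at 120° intervals
H1 = 2°
H2 = (2 + 120) mod 360 = 122°
H3 = (2 + 240) mod 360 = 242°
Triadic = 2°, 122°, 242°


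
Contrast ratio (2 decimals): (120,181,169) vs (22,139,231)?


Linearize each sRGB channel c=v/255: c/12.92 if c ≤ 0.04045 else ((c+0.055)/1.055)^2.4
L = 0.2126×R_lin + 0.7152×G_lin + 0.0722×B_lin
Color 1 (120,181,169):
  R=120: 120/255≈0.4706 > 0.04045 → ((0.4706+0.055)/1.055)^2.4 ≈ 0.18782
  G=181: 181/255≈0.7098 > 0.04045 → ((0.7098+0.055)/1.055)^2.4 ≈ 0.46208
  B=169: 169/255≈0.6627 > 0.04045 → ((0.6627+0.055)/1.055)^2.4 ≈ 0.39676
  L1 = 0.2126×0.18782 + 0.7152×0.46208 + 0.0722×0.39676 ≈ 0.39905
Color 2 (22,139,231):
  R=22: 22/255≈0.0863 > 0.04045 → ((0.0863+0.055)/1.055)^2.4 ≈ 0.00802
  G=139: 139/255≈0.5451 > 0.04045 → ((0.5451+0.055)/1.055)^2.4 ≈ 0.25818
  B=231: 231/255≈0.9059 > 0.04045 → ((0.9059+0.055)/1.055)^2.4 ≈ 0.79910
  L2 = 0.2126×0.00802 + 0.7152×0.25818 + 0.0722×0.79910 ≈ 0.24405
Lighter = 0.39905, Darker = 0.24405
Ratio = (L_lighter + 0.05) / (L_darker + 0.05)
Ratio = (0.39905 + 0.05) / (0.24405 + 0.05) = 0.44905 / 0.29405 ≈ 1.5271
Ratio ≈ 1.53:1


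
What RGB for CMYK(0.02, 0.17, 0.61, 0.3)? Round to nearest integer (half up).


R = 255 × (1-C) × (1-K) = 255 × 0.98 × 0.70 = 174.93 → 175
G = 255 × (1-M) × (1-K) = 255 × 0.83 × 0.70 = 148.155 → 148
B = 255 × (1-Y) × (1-K) = 255 × 0.39 × 0.70 = 69.615 → 70
= RGB(175, 148, 70)


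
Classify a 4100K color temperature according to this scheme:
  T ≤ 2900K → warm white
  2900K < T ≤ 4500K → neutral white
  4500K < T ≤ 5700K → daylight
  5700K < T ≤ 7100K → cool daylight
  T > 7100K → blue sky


Temperature: 4100K
2900K < 4100K ≤ 4500K → neutral white
Classification: neutral white


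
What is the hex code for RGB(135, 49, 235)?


R = 135 → 87 (hex)
G = 49 → 31 (hex)
B = 235 → EB (hex)
Hex = #8731EB


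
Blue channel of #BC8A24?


Color: #BC8A24
R = BC = 188
G = 8A = 138
B = 24 = 36
Blue = 36


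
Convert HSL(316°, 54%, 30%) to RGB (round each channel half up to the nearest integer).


H=316°, S=0.54, L=0.30
C = (1-|2L-1|)×S = (1-|-0.40|)×0.54 = 0.324
H' = H/60 = 316/60 ≈ 5.2667; X = C×(1-|H' mod 2 - 1|) = 0.2376
m = L - C/2 = 0.30 - 0.162 = 0.138
Sector ⌊H'⌋ = 5 → (R',G',B') = (0.324, 0.0, 0.2376)
RGB = ((R'+m)×255, (G'+m)×255, (B'+m)×255) = (117.81, 35.19, 95.778)
Round half up → RGB(118, 35, 96)


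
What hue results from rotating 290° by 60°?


New hue = (H + rotation) mod 360
New hue = (290 + 60) mod 360
= 350 mod 360
= 350°


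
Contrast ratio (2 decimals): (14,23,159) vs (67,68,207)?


Linearize each sRGB channel c=v/255: c/12.92 if c ≤ 0.04045 else ((c+0.055)/1.055)^2.4
L = 0.2126×R_lin + 0.7152×G_lin + 0.0722×B_lin
Color 1 (14,23,159):
  R=14: 14/255≈0.0549 > 0.04045 → ((0.0549+0.055)/1.055)^2.4 ≈ 0.00439
  G=23: 23/255≈0.0902 > 0.04045 → ((0.0902+0.055)/1.055)^2.4 ≈ 0.00857
  B=159: 159/255≈0.6235 > 0.04045 → ((0.6235+0.055)/1.055)^2.4 ≈ 0.34670
  L1 = 0.2126×0.00439 + 0.7152×0.00857 + 0.0722×0.34670 ≈ 0.03209
Color 2 (67,68,207):
  R=67: 67/255≈0.2627 > 0.04045 → ((0.2627+0.055)/1.055)^2.4 ≈ 0.05613
  G=68: 68/255≈0.2667 > 0.04045 → ((0.2667+0.055)/1.055)^2.4 ≈ 0.05781
  B=207: 207/255≈0.8118 > 0.04045 → ((0.8118+0.055)/1.055)^2.4 ≈ 0.62396
  L2 = 0.2126×0.05613 + 0.7152×0.05781 + 0.0722×0.62396 ≈ 0.09833
Lighter = 0.09833, Darker = 0.03209
Ratio = (L_lighter + 0.05) / (L_darker + 0.05)
Ratio = (0.09833 + 0.05) / (0.03209 + 0.05) = 0.14833 / 0.08209 ≈ 1.8068
Ratio ≈ 1.81:1


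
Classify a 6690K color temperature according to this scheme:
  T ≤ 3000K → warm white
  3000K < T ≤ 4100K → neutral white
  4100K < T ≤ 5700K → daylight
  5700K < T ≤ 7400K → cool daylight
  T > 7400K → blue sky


Temperature: 6690K
5700K < 6690K ≤ 7400K → cool daylight
Classification: cool daylight


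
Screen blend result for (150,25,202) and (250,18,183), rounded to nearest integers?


Screen: C = 255 - (255-A)×(255-B)/255, rounded to nearest integer
R: 255 - (255-150)×(255-250)/255 = 255 - 525/255 ≈ 255 - 2.059 = 252.941 → 253
G: 255 - (255-25)×(255-18)/255 = 255 - 54510/255 ≈ 255 - 213.765 = 41.235 → 41
B: 255 - (255-202)×(255-183)/255 = 255 - 3816/255 ≈ 255 - 14.965 = 240.035 → 240
= RGB(253, 41, 240)


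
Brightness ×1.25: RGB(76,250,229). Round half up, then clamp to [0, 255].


Multiply each channel by 1.25, round half up, clamp to [0, 255]
R: 76×1.25 = 95
G: 250×1.25 = 312.5 → round → 313 → clamp → 255
B: 229×1.25 = 286.25 → round → 286 → clamp → 255
= RGB(95, 255, 255)


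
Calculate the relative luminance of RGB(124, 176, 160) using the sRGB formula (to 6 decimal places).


Linearize each channel (sRGB transfer function): c = v/255; c_lin = c/12.92 if c ≤ 0.04045, else ((c+0.055)/1.055)^2.4
  R: 124/255 ≈ 0.486275 > 0.04045 → ((0.486275+0.055)/1.055)^2.4 ≈ 0.201556
  G: 176/255 ≈ 0.690196 > 0.04045 → ((0.690196+0.055)/1.055)^2.4 ≈ 0.434154
  B: 160/255 ≈ 0.627451 > 0.04045 → ((0.627451+0.055)/1.055)^2.4 ≈ 0.351533
R_lin = 0.201556, G_lin = 0.434154, B_lin = 0.351533
L = 0.2126×R + 0.7152×G + 0.0722×B
L = 0.2126×0.201556 + 0.7152×0.434154 + 0.0722×0.351533
L ≈ 0.378738


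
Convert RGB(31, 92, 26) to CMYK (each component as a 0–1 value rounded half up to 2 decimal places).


R'=31/255≈0.1216, G'=92/255≈0.3608, B'=26/255≈0.1020
K = 1 - max(R',G',B') = 1 - 92/255 = 163/255 = 0.63921… → 0.64
(1-R'-K)/(1-K) simplifies to (max-R)/max with max = 92:
C = (92-31)/92 = 61/92 = 0.66304… → 0.66
M = (92-92)/92 = 0/92 = 0 → 0.00
Y = (92-26)/92 = 66/92 = 0.71739… → 0.72
= CMYK(0.66, 0.00, 0.72, 0.64)


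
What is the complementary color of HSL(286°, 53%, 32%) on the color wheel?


Complement = opposite side of color wheel = hue + 180°
H' = (286 + 180) mod 360 = 106°
S and L unchanged.
= HSL(106°, 53%, 32%)


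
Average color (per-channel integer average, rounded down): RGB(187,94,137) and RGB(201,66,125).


Midpoint: each channel = ⌊(C₁+C₂)/2⌋
R: ⌊(187+201)/2⌋ = 194
G: ⌊(94+66)/2⌋ = 80
B: ⌊(137+125)/2⌋ = 131
= RGB(194, 80, 131)


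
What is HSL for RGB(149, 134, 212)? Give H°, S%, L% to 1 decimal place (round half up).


Normalize: R'=149/255≈0.5843, G'=134/255≈0.5255, B'=212/255≈0.8314
Max=212/255, Min=134/255, Δ=Max-Min=78/255
L = (Max+Min)/2 = (212+134)/510 = 346/510 = 0.67843… → L = 67.8%
L > 0.5 → S = Δ/(2-Max-Min) = 78/(510-212-134) = 78/164 = 0.47560… → S = 47.6%
(the 1/255 factors cancel in S and H, so raw channel differences can be used)
Max is B' → H = 60 × ((R-G)/Δ + 4) = 60 × ((149-134)/78 + 4)
  15/78 + 4 = 0.1923… + 4 = 4.1923…
  H = 60 × 4.1923… = 251.538…° → H = 251.5°
= HSL(251.5°, 47.6%, 67.8%)


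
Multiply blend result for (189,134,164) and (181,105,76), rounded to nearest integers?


Multiply: C = A×B/255, rounded to nearest integer
R: 189×181/255 = 34209/255 ≈ 134.153 → 134
G: 134×105/255 = 14070/255 ≈ 55.176 → 55
B: 164×76/255 = 12464/255 ≈ 48.878 → 49
= RGB(134, 55, 49)


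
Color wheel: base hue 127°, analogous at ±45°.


Base hue: 127°
Left analog: (127 - 45) mod 360 = 82°
Right analog: (127 + 45) mod 360 = 172°
Analogous hues = 82° and 172°


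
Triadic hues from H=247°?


Triadic: equally spaced at 120° intervals
H1 = 247°
H2 = (247 + 120) mod 360 = 7°
H3 = (247 + 240) mod 360 = 127°
Triadic = 247°, 7°, 127°


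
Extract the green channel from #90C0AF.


Color: #90C0AF
R = 90 = 144
G = C0 = 192
B = AF = 175
Green = 192


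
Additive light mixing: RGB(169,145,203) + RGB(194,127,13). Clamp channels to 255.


Additive: each channel = min(255, C₁+C₂)
R: 169+194 = 363 → 255
G: 145+127 = 272 → 255
B: 203+13 = 216 → 216
= RGB(255, 255, 216)


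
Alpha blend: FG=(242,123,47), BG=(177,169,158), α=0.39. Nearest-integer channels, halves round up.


C = α×F + (1-α)×B, with 1-α = 0.61
R: 0.39×242 + 0.61×177 = 94.38 + 107.97 = 202.35 → 202
G: 0.39×123 + 0.61×169 = 47.97 + 103.09 = 151.06 → 151
B: 0.39×47 + 0.61×158 = 18.33 + 96.38 = 114.71 → 115
= RGB(202, 151, 115)


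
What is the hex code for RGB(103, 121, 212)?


R = 103 → 67 (hex)
G = 121 → 79 (hex)
B = 212 → D4 (hex)
Hex = #6779D4


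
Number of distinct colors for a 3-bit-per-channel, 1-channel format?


Total bits = 3 bits/channel × 1 channels = 3 bits
Distinct colors = 2^3
= 8 colors


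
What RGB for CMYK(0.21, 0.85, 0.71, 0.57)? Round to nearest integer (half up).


R = 255 × (1-C) × (1-K) = 255 × 0.79 × 0.43 = 86.6235 → 87
G = 255 × (1-M) × (1-K) = 255 × 0.15 × 0.43 = 16.4475 → 16
B = 255 × (1-Y) × (1-K) = 255 × 0.29 × 0.43 = 31.7985 → 32
= RGB(87, 16, 32)


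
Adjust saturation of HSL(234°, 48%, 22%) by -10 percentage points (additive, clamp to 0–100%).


Original S = 48%
Adjustment = -10 percentage points
New S = 48 + (-10) = 38
Clamp to [0, 100] → 38
= HSL(234°, 38%, 22%)


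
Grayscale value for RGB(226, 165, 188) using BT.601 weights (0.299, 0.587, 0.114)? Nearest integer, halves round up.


Gray = 0.299×R + 0.587×G + 0.114×B
Gray = 0.299×226 + 0.587×165 + 0.114×188
Gray = 67.574 + 96.855 + 21.432
Gray = 185.861 → round half up → 186
Gray = 186


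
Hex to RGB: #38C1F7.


38 → 56 (R)
C1 → 193 (G)
F7 → 247 (B)
= RGB(56, 193, 247)


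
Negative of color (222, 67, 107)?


Invert: (255-R, 255-G, 255-B)
R: 255-222 = 33
G: 255-67 = 188
B: 255-107 = 148
= RGB(33, 188, 148)


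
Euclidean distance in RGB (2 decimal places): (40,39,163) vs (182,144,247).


d = √[(R₁-R₂)² + (G₁-G₂)² + (B₁-B₂)²]
d = √[(40-182)² + (39-144)² + (163-247)²]
d = √[20164 + 11025 + 7056]
d = √38245
d ≈ 195.56


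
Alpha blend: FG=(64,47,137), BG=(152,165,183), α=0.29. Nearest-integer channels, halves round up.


C = α×F + (1-α)×B, with 1-α = 0.71
R: 0.29×64 + 0.71×152 = 18.56 + 107.92 = 126.48 → 126
G: 0.29×47 + 0.71×165 = 13.63 + 117.15 = 130.78 → 131
B: 0.29×137 + 0.71×183 = 39.73 + 129.93 = 169.66 → 170
= RGB(126, 131, 170)


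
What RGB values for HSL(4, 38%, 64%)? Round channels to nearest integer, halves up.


H=4°, S=0.38, L=0.64
C = (1-|2L-1|)×S = (1-|0.28|)×0.38 = 0.2736
H' = H/60 = 4/60 ≈ 0.0667; X = C×(1-|H' mod 2 - 1|) = 0.01824
m = L - C/2 = 0.64 - 0.1368 = 0.5032
Sector ⌊H'⌋ = 0 → (R',G',B') = (0.2736, 0.01824, 0.0)
RGB = ((R'+m)×255, (G'+m)×255, (B'+m)×255) = (198.084, 132.9672, 128.316)
Round half up → RGB(198, 133, 128)


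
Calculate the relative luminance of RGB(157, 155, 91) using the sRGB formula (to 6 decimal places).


Linearize each channel (sRGB transfer function): c = v/255; c_lin = c/12.92 if c ≤ 0.04045, else ((c+0.055)/1.055)^2.4
  R: 157/255 ≈ 0.615686 > 0.04045 → ((0.615686+0.055)/1.055)^2.4 ≈ 0.337164
  G: 155/255 ≈ 0.607843 > 0.04045 → ((0.607843+0.055)/1.055)^2.4 ≈ 0.327778
  B: 91/255 ≈ 0.356863 > 0.04045 → ((0.356863+0.055)/1.055)^2.4 ≈ 0.104616
R_lin = 0.337164, G_lin = 0.327778, B_lin = 0.104616
L = 0.2126×R + 0.7152×G + 0.0722×B
L = 0.2126×0.337164 + 0.7152×0.327778 + 0.0722×0.104616
L ≈ 0.313661


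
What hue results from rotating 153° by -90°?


New hue = (H + rotation) mod 360
New hue = (153 -90) mod 360
= 63 mod 360
= 63°


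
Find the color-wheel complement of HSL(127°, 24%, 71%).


Complement = opposite side of color wheel = hue + 180°
H' = (127 + 180) mod 360 = 307°
S and L unchanged.
= HSL(307°, 24%, 71%)


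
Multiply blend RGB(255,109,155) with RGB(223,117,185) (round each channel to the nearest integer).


Multiply: C = A×B/255, rounded to nearest integer
R: 255×223/255 = 56865/255 ≈ 223.000 → 223
G: 109×117/255 = 12753/255 ≈ 50.012 → 50
B: 155×185/255 = 28675/255 ≈ 112.451 → 112
= RGB(223, 50, 112)


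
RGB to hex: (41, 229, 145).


R = 41 → 29 (hex)
G = 229 → E5 (hex)
B = 145 → 91 (hex)
Hex = #29E591


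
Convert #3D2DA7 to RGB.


3D → 61 (R)
2D → 45 (G)
A7 → 167 (B)
= RGB(61, 45, 167)


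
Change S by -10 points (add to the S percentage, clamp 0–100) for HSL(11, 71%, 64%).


Original S = 71%
Adjustment = -10 percentage points
New S = 71 + (-10) = 61
Clamp to [0, 100] → 61
= HSL(11°, 61%, 64%)


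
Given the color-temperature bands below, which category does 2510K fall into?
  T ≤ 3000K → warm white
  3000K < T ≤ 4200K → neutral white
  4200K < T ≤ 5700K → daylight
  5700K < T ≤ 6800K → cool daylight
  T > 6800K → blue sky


Temperature: 2510K
2510K ≤ 3000K → warm white
Classification: warm white


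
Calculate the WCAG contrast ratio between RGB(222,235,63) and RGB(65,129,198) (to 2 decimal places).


Linearize each sRGB channel c=v/255: c/12.92 if c ≤ 0.04045 else ((c+0.055)/1.055)^2.4
L = 0.2126×R_lin + 0.7152×G_lin + 0.0722×B_lin
Color 1 (222,235,63):
  R=222: 222/255≈0.8706 > 0.04045 → ((0.8706+0.055)/1.055)^2.4 ≈ 0.73046
  G=235: 235/255≈0.9216 > 0.04045 → ((0.9216+0.055)/1.055)^2.4 ≈ 0.83077
  B=63: 63/255≈0.2471 > 0.04045 → ((0.2471+0.055)/1.055)^2.4 ≈ 0.04971
  L1 = 0.2126×0.73046 + 0.7152×0.83077 + 0.0722×0.04971 ≈ 0.75305
Color 2 (65,129,198):
  R=65: 65/255≈0.2549 > 0.04045 → ((0.2549+0.055)/1.055)^2.4 ≈ 0.05286
  G=129: 129/255≈0.5059 > 0.04045 → ((0.5059+0.055)/1.055)^2.4 ≈ 0.21953
  B=198: 198/255≈0.7765 > 0.04045 → ((0.7765+0.055)/1.055)^2.4 ≈ 0.56471
  L2 = 0.2126×0.05286 + 0.7152×0.21953 + 0.0722×0.56471 ≈ 0.20902
Lighter = 0.75305, Darker = 0.20902
Ratio = (L_lighter + 0.05) / (L_darker + 0.05)
Ratio = (0.75305 + 0.05) / (0.20902 + 0.05) = 0.80305 / 0.25902 ≈ 3.1004
Ratio ≈ 3.10:1


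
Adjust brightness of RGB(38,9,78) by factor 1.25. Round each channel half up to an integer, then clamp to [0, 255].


Multiply each channel by 1.25, round half up, clamp to [0, 255]
R: 38×1.25 = 47.5 → round → 48
G: 9×1.25 = 11.25 → round → 11
B: 78×1.25 = 97.5 → round → 98
= RGB(48, 11, 98)


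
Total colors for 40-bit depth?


Colors = 2^bits = 2^40
= 1,099,511,627,776 colors


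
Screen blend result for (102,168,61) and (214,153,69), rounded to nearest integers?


Screen: C = 255 - (255-A)×(255-B)/255, rounded to nearest integer
R: 255 - (255-102)×(255-214)/255 = 255 - 6273/255 ≈ 255 - 24.600 = 230.400 → 230
G: 255 - (255-168)×(255-153)/255 = 255 - 8874/255 ≈ 255 - 34.800 = 220.200 → 220
B: 255 - (255-61)×(255-69)/255 = 255 - 36084/255 ≈ 255 - 141.506 = 113.494 → 113
= RGB(230, 220, 113)


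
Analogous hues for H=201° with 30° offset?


Base hue: 201°
Left analog: (201 - 30) mod 360 = 171°
Right analog: (201 + 30) mod 360 = 231°
Analogous hues = 171° and 231°


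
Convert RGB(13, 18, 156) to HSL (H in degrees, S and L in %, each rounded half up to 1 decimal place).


Normalize: R'=13/255≈0.0510, G'=18/255≈0.0706, B'=156/255≈0.6118
Max=156/255, Min=13/255, Δ=Max-Min=143/255
L = (Max+Min)/2 = (156+13)/510 = 169/510 = 0.33137… → L = 33.1%
L ≤ 0.5 → S = Δ/(Max+Min) = 143/(156+13) = 143/169 = 0.84615… → S = 84.6%
(the 1/255 factors cancel in S and H, so raw channel differences can be used)
Max is B' → H = 60 × ((R-G)/Δ + 4) = 60 × ((13-18)/143 + 4)
  -5/143 + 4 = -0.0349… + 4 = 3.9650…
  H = 60 × 3.9650… = 237.902…° → H = 237.9°
= HSL(237.9°, 84.6%, 33.1%)


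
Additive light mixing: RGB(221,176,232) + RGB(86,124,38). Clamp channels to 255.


Additive: each channel = min(255, C₁+C₂)
R: 221+86 = 307 → 255
G: 176+124 = 300 → 255
B: 232+38 = 270 → 255
= RGB(255, 255, 255)


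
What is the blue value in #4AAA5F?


Color: #4AAA5F
R = 4A = 74
G = AA = 170
B = 5F = 95
Blue = 95


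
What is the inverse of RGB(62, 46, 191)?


Invert: (255-R, 255-G, 255-B)
R: 255-62 = 193
G: 255-46 = 209
B: 255-191 = 64
= RGB(193, 209, 64)


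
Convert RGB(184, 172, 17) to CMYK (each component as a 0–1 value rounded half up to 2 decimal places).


R'=184/255≈0.7216, G'=172/255≈0.6745, B'=17/255≈0.0667
K = 1 - max(R',G',B') = 1 - 184/255 = 71/255 = 0.27843… → 0.28
(1-R'-K)/(1-K) simplifies to (max-R)/max with max = 184:
C = (184-184)/184 = 0/184 = 0 → 0.00
M = (184-172)/184 = 12/184 = 0.06521… → 0.07
Y = (184-17)/184 = 167/184 = 0.90760… → 0.91
= CMYK(0.00, 0.07, 0.91, 0.28)


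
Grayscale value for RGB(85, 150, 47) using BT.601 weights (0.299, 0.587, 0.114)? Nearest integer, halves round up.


Gray = 0.299×R + 0.587×G + 0.114×B
Gray = 0.299×85 + 0.587×150 + 0.114×47
Gray = 25.415 + 88.050 + 5.358
Gray = 118.823 → round half up → 119
Gray = 119


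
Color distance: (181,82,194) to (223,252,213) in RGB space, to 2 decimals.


d = √[(R₁-R₂)² + (G₁-G₂)² + (B₁-B₂)²]
d = √[(181-223)² + (82-252)² + (194-213)²]
d = √[1764 + 28900 + 361]
d = √31025
d ≈ 176.14


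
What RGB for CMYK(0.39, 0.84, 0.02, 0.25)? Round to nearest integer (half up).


R = 255 × (1-C) × (1-K) = 255 × 0.61 × 0.75 = 116.6625 → 117
G = 255 × (1-M) × (1-K) = 255 × 0.16 × 0.75 = 30.6 → 31
B = 255 × (1-Y) × (1-K) = 255 × 0.98 × 0.75 = 187.425 → 187
= RGB(117, 31, 187)


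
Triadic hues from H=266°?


Triadic: equally spaced at 120° intervals
H1 = 266°
H2 = (266 + 120) mod 360 = 26°
H3 = (266 + 240) mod 360 = 146°
Triadic = 266°, 26°, 146°


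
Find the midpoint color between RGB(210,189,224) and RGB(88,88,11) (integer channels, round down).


Midpoint: each channel = ⌊(C₁+C₂)/2⌋
R: ⌊(210+88)/2⌋ = 149
G: ⌊(189+88)/2⌋ = 138
B: ⌊(224+11)/2⌋ = 117
= RGB(149, 138, 117)


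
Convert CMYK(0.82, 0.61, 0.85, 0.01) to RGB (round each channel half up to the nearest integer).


R = 255 × (1-C) × (1-K) = 255 × 0.18 × 0.99 = 45.441 → 45
G = 255 × (1-M) × (1-K) = 255 × 0.39 × 0.99 = 98.4555 → 98
B = 255 × (1-Y) × (1-K) = 255 × 0.15 × 0.99 = 37.8675 → 38
= RGB(45, 98, 38)


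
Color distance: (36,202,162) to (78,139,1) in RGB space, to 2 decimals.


d = √[(R₁-R₂)² + (G₁-G₂)² + (B₁-B₂)²]
d = √[(36-78)² + (202-139)² + (162-1)²]
d = √[1764 + 3969 + 25921]
d = √31654
d ≈ 177.92


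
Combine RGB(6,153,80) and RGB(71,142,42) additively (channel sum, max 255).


Additive: each channel = min(255, C₁+C₂)
R: 6+71 = 77 → 77
G: 153+142 = 295 → 255
B: 80+42 = 122 → 122
= RGB(77, 255, 122)


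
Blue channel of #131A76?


Color: #131A76
R = 13 = 19
G = 1A = 26
B = 76 = 118
Blue = 118


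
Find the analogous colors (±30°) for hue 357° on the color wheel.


Base hue: 357°
Left analog: (357 - 30) mod 360 = 327°
Right analog: (357 + 30) mod 360 = 27°
Analogous hues = 327° and 27°
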